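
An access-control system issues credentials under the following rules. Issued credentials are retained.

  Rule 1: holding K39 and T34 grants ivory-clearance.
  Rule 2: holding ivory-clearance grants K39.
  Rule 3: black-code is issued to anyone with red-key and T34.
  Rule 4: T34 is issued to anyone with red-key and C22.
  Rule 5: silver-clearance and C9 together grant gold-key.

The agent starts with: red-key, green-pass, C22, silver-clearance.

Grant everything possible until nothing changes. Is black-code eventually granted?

Yes

Holding red-key and C22 grants T34 (Rule 4).
Holding red-key and T34 grants black-code (Rule 3).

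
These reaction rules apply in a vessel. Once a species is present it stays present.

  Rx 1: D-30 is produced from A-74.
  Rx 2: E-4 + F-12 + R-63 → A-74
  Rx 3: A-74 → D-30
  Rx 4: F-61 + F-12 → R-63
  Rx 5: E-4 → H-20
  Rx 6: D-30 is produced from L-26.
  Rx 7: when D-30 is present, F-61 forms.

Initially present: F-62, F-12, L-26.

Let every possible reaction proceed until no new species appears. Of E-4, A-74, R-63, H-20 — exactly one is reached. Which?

R-63

L-26 present → D-30 forms (Rx 6).
D-30 present → F-61 forms (Rx 7).
F-61 and F-12 present → R-63 forms (Rx 4).
A-74 would need E-4, F-12, and R-63 (Rx 2), but E-4 never forms. No rule produces E-4, and it is not given. H-20 would need E-4 (Rx 5), but E-4 never forms.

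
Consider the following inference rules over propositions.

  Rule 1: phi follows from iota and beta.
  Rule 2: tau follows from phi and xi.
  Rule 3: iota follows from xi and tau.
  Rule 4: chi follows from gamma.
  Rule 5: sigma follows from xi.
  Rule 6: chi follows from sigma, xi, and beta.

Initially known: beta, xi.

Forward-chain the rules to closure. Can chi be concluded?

Yes

From xi, Rule 5 gives sigma.
From sigma, xi, and beta, Rule 6 gives chi.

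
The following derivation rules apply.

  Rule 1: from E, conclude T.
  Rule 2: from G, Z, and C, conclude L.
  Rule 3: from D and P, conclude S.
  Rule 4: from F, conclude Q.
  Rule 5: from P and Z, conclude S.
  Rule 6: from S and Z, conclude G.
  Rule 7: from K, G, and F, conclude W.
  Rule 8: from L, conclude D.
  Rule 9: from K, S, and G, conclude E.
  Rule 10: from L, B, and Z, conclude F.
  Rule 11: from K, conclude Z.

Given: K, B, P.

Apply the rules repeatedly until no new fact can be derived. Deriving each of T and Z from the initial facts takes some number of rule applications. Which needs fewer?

Z: From K, Rule 11 gives Z. [1 rule application]
T: K holds, so Z follows (Rule 11). P and Z hold, so S follows (Rule 5). S and Z hold, so G follows (Rule 6). K, S, and G hold, so E follows (Rule 9). E holds, so T follows (Rule 1). [5 rule applications]
Z needs fewer.

Z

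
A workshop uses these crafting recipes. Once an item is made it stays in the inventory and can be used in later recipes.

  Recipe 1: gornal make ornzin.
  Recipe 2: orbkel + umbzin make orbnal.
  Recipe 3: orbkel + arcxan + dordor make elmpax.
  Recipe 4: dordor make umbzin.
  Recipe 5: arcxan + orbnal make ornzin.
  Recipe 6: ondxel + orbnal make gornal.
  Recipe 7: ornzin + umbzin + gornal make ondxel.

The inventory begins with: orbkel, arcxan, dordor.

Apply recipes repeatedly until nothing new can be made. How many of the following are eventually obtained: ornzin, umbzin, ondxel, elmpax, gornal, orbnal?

4

Using Recipe 4, dordor makes umbzin.
Using Recipe 3, orbkel, arcxan, and dordor make elmpax.
orbkel + umbzin → orbnal (Recipe 2).
arcxan + orbnal → ornzin (Recipe 5).
ornzin: reached.
umbzin: reached.
ondxel would need ornzin, umbzin, and gornal (Recipe 7), but gornal is never obtained.
elmpax: reached.
gornal would need ondxel and orbnal (Recipe 6), but ondxel is never obtained.
orbnal: reached.
Reached: ornzin, umbzin, elmpax, and orbnal — 4 of the 6.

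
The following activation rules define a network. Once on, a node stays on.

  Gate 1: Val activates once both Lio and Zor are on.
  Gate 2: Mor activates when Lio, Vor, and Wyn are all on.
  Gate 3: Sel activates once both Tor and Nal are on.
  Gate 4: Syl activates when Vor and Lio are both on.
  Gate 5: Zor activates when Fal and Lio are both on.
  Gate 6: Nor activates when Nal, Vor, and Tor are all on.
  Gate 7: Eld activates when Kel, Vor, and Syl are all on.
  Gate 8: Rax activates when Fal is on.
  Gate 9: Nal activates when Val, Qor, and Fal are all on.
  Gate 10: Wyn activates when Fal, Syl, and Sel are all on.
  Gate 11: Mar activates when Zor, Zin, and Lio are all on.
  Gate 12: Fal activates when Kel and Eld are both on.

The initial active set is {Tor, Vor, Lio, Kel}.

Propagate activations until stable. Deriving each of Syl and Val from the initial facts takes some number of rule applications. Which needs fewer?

Syl: Vor and Lio are on, so Syl activates (Gate 4). [1 rule application]
Val: Vor and Lio are on, so Syl activates (Gate 4). Kel, Vor, and Syl are on, so Eld activates (Gate 7). Gate 12: Kel and Eld on → Fal on. Fal and Lio are on, so Zor activates (Gate 5). Gate 1: Lio and Zor on → Val on. [5 rule applications]
Syl needs fewer.

Syl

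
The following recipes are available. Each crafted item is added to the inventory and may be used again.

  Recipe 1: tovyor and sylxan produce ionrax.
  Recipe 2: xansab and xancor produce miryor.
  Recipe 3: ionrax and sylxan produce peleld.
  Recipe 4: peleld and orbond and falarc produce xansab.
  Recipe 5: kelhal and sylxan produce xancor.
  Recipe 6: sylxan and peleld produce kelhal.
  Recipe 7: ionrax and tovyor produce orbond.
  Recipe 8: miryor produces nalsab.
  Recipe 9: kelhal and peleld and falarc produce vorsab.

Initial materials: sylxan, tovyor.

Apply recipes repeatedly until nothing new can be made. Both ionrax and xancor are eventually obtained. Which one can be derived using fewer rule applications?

ionrax: Using Recipe 1, tovyor and sylxan make ionrax. [1 rule application]
xancor: Using Recipe 1, tovyor and sylxan make ionrax. ionrax and sylxan → peleld (Recipe 3). sylxan and peleld → kelhal (Recipe 6). kelhal and sylxan → xancor (Recipe 5). [4 rule applications]
ionrax needs fewer.

ionrax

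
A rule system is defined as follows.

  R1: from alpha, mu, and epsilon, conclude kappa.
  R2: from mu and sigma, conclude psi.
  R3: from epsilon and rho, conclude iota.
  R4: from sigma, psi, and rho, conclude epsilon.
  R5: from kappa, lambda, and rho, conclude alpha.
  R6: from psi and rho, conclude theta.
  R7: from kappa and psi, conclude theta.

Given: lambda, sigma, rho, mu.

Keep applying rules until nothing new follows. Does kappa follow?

No

kappa would need alpha, mu, and epsilon (R1), but alpha is never established.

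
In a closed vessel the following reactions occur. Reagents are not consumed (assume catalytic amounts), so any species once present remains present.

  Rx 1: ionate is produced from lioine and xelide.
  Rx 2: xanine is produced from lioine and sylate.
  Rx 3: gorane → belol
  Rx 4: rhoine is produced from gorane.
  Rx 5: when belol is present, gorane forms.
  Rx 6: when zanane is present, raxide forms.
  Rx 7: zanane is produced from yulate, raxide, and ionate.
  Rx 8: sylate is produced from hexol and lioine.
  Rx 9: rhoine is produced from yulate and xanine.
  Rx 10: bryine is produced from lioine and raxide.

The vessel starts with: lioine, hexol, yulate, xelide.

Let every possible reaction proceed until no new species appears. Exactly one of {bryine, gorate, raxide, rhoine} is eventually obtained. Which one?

hexol and lioine present → sylate forms (Rx 8).
lioine and sylate present → xanine forms (Rx 2).
yulate and xanine present → rhoine forms (Rx 9).
No rule produces gorate, and it is not given. bryine would need lioine and raxide (Rx 10), but raxide never forms. raxide would need zanane (Rx 6), but zanane never forms.

rhoine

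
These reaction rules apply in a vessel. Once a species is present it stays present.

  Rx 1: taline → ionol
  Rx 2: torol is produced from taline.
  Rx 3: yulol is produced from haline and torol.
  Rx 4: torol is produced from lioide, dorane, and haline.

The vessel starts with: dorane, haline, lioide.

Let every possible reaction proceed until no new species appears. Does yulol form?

Yes

lioide, dorane, and haline present → torol forms (Rx 4).
haline and torol present → yulol forms (Rx 3).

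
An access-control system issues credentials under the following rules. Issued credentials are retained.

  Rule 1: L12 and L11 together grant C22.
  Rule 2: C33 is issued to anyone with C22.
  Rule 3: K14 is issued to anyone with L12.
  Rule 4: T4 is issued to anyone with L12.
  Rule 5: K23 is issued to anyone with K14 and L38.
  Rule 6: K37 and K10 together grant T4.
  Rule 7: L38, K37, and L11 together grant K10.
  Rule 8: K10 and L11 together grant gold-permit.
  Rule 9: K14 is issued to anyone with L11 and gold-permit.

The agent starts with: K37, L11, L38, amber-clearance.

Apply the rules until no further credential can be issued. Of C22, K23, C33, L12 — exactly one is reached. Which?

Holding L38, K37, and L11 grants K10 (Rule 7).
Holding K10 and L11 grants gold-permit (Rule 8).
Holding L11 and gold-permit grants K14 (Rule 9).
Holding K14 and L38 grants K23 (Rule 5).
C22 would need L12 and L11 (Rule 1), but L12 is never granted. No rule produces L12, and it is not given. C33 would need C22 (Rule 2), but C22 is never granted.

K23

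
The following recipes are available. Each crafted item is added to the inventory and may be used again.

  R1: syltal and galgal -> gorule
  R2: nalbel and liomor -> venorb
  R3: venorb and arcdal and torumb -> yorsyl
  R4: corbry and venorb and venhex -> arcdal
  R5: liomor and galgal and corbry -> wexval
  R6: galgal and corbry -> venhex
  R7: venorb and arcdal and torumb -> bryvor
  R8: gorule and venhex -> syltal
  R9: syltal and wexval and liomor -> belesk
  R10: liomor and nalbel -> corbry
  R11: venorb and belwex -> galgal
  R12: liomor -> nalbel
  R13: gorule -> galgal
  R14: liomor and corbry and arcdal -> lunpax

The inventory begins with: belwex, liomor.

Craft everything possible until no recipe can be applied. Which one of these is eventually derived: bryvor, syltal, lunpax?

liomor -> nalbel (R12).
nalbel and liomor -> venorb (R2).
Using R10, liomor and nalbel make corbry.
Using R11, venorb and belwex make galgal.
galgal and corbry -> venhex (R6).
Using R4, corbry, venorb, and venhex make arcdal.
liomor and corbry and arcdal -> lunpax (R14).
syltal would need gorule and venhex (R8), but gorule is never obtained. bryvor would need venorb, arcdal, and torumb (R7), but torumb is never obtained.

lunpax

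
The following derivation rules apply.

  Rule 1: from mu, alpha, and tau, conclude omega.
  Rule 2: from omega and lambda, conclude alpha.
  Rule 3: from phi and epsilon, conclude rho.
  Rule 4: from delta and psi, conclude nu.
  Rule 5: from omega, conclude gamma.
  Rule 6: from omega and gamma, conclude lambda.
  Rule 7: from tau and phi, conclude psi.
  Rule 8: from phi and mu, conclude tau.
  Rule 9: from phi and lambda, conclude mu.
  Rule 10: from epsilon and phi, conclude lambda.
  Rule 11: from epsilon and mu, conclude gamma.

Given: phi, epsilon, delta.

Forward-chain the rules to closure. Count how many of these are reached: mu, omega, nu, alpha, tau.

3

epsilon and phi hold, so lambda follows (Rule 10).
From phi and lambda, Rule 9 gives mu.
From phi and mu, Rule 8 gives tau.
From tau and phi, Rule 7 gives psi.
delta and psi hold, so nu follows (Rule 4).
mu: reached.
omega would need mu, alpha, and tau (Rule 1), but alpha is never established.
nu: reached.
alpha would need omega and lambda (Rule 2), but omega is never established.
tau: reached.
Reached: mu, nu, and tau — 3 of the 5.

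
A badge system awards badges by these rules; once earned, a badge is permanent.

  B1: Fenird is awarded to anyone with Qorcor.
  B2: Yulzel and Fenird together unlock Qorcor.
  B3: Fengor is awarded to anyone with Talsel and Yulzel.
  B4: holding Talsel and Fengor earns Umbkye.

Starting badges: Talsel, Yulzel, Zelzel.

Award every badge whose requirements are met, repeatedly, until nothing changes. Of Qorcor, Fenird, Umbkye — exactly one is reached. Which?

With Talsel and Yulzel, Fengor is earned (B3).
With Talsel and Fengor, Umbkye is earned (B4).
Fenird would need Qorcor (B1), but Qorcor is never earned. Qorcor would need Yulzel and Fenird (B2), but Fenird is never earned.

Umbkye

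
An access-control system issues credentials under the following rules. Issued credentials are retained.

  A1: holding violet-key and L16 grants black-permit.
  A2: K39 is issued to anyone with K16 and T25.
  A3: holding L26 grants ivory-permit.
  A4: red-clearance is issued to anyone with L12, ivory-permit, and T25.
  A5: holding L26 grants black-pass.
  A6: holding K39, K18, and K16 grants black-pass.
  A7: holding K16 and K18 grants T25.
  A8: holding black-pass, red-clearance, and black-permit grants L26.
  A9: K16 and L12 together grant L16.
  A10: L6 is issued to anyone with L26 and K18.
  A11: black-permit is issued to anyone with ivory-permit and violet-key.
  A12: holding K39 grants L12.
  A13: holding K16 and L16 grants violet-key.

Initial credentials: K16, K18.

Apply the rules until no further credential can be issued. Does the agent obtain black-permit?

Holding K16 and K18 grants T25 (A7).
Holding K16 and T25 grants K39 (A2).
Holding K39 grants L12 (A12).
Holding K16 and L12 grants L16 (A9).
Holding K16 and L16 grants violet-key (A13).
Holding violet-key and L16 grants black-permit (A1).

Yes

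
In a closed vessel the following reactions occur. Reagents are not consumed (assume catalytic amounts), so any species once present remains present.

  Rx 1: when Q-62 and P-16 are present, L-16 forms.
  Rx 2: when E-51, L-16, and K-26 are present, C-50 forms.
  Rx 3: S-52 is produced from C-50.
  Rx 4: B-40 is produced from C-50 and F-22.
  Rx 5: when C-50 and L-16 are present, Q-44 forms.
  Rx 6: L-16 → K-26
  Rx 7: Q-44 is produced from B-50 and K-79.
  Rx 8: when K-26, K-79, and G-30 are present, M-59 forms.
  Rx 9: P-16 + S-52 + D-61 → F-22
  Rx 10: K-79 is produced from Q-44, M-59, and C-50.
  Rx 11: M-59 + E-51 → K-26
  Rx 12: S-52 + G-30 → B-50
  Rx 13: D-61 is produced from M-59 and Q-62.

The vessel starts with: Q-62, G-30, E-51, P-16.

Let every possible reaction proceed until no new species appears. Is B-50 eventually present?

Yes

Q-62 and P-16 present → L-16 forms (Rx 1).
L-16 present → K-26 forms (Rx 6).
E-51, L-16, and K-26 present → C-50 forms (Rx 2).
C-50 present → S-52 forms (Rx 3).
S-52 and G-30 present → B-50 forms (Rx 12).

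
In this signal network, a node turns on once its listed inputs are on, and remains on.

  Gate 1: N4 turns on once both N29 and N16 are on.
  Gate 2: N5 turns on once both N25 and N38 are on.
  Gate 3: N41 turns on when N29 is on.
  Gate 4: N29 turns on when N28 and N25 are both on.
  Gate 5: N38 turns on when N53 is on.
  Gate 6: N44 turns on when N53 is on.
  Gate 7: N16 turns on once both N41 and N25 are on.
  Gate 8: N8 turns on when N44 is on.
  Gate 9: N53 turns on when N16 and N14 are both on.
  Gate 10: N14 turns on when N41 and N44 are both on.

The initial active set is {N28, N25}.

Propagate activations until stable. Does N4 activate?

Gate 4: N28 and N25 on → N29 on.
Gate 3: N29 on → N41 on.
N41 and N25 are on, so N16 turns on (Gate 7).
N29 and N16 are on, so N4 turns on (Gate 1).

Yes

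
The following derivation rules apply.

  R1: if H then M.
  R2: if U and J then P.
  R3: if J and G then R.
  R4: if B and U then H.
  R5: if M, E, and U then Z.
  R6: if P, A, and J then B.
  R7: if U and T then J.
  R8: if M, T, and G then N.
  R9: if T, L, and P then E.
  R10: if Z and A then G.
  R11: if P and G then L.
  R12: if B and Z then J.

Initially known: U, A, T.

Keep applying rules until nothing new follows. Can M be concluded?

Yes

U and T hold, so J follows (R7).
U and J hold, so P follows (R2).
P, A, and J hold, so B follows (R6).
B and U hold, so H follows (R4).
From H, R1 gives M.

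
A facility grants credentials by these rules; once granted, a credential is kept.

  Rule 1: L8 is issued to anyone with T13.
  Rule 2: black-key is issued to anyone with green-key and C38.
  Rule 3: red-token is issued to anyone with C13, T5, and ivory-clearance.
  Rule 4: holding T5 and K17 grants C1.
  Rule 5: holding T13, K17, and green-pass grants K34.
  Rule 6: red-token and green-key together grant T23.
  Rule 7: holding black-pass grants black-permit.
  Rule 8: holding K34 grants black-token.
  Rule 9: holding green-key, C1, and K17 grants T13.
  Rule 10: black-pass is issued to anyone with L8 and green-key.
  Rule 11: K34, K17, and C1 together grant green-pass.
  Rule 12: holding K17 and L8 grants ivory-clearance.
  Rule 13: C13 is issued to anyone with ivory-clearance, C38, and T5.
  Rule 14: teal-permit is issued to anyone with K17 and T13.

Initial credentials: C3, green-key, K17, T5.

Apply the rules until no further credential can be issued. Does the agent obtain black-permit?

Yes

Holding T5 and K17 grants C1 (Rule 4).
Holding green-key, C1, and K17 grants T13 (Rule 9).
Holding T13 grants L8 (Rule 1).
Holding L8 and green-key grants black-pass (Rule 10).
Holding black-pass grants black-permit (Rule 7).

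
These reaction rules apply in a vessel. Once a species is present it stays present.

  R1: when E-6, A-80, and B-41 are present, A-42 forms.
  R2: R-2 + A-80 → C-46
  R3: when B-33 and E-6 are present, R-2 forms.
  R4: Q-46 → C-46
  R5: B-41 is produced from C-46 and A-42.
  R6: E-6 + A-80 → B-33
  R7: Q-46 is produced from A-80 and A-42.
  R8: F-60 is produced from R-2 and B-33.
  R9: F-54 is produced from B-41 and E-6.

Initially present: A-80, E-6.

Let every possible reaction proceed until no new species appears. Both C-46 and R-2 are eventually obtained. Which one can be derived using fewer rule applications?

R-2: E-6 and A-80 present → B-33 forms (R6). B-33 and E-6 present → R-2 forms (R3). [2 rule applications]
C-46: E-6 and A-80 present → B-33 forms (R6). B-33 and E-6 present → R-2 forms (R3). R-2 and A-80 present → C-46 forms (R2). [3 rule applications]
R-2 needs fewer.

R-2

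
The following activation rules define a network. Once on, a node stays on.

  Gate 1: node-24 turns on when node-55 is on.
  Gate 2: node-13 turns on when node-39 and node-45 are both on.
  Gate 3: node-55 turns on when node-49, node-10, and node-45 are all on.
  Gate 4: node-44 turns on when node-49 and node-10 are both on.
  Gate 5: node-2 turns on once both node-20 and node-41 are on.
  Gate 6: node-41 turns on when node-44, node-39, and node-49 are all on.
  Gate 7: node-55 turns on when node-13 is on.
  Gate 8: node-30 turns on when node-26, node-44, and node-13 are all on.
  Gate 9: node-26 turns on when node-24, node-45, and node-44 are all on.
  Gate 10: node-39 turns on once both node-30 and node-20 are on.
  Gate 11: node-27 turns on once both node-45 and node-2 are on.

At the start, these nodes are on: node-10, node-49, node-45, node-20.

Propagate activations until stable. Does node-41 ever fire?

No

node-41 would need node-44, node-39, and node-49 (Gate 6), but node-39 never turns on.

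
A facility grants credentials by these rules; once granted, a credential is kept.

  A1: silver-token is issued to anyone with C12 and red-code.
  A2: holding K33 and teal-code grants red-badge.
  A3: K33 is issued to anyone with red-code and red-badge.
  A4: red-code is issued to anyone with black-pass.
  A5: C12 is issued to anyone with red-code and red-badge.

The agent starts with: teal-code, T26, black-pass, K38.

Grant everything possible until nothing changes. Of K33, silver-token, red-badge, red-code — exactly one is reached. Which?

Holding black-pass grants red-code (A4).
silver-token would need C12 and red-code (A1), but C12 is never granted. red-badge would need K33 and teal-code (A2), but K33 is never granted. K33 would need red-code and red-badge (A3), but red-badge is never granted.

red-code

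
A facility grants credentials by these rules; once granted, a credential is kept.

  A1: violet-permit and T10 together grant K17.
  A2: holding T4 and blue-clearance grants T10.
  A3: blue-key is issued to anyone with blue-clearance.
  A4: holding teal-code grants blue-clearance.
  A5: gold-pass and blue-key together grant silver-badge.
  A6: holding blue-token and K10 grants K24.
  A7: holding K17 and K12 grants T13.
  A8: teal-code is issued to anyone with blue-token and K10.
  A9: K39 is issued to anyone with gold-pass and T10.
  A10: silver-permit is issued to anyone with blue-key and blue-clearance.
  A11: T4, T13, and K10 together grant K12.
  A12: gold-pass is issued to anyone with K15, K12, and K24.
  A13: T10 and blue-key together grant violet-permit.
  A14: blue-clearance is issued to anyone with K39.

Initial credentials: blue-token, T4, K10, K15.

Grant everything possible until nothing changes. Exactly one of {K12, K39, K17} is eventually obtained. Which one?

Holding blue-token and K10 grants teal-code (A8).
Holding teal-code grants blue-clearance (A4).
Holding blue-clearance grants blue-key (A3).
Holding T4 and blue-clearance grants T10 (A2).
Holding T10 and blue-key grants violet-permit (A13).
Holding violet-permit and T10 grants K17 (A1).
K39 would need gold-pass and T10 (A9), but gold-pass is never granted. K12 would need T4, T13, and K10 (A11), but T13 is never granted.

K17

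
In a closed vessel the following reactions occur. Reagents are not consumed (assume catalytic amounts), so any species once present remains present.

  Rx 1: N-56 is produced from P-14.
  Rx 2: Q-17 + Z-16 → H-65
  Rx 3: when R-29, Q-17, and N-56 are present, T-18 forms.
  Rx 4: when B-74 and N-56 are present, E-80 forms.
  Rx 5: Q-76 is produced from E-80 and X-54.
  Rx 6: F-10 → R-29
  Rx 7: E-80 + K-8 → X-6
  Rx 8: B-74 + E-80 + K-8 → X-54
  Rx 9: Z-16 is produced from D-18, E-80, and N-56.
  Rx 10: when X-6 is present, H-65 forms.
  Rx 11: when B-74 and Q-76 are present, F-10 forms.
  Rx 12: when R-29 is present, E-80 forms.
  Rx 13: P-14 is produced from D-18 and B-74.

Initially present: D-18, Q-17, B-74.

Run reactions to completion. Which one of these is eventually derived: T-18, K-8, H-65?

H-65

D-18 and B-74 present → P-14 forms (Rx 13).
P-14 present → N-56 forms (Rx 1).
B-74 and N-56 present → E-80 forms (Rx 4).
D-18, E-80, and N-56 present → Z-16 forms (Rx 9).
Q-17 and Z-16 present → H-65 forms (Rx 2).
No rule produces K-8, and it is not given. T-18 would need R-29, Q-17, and N-56 (Rx 3), but R-29 never forms.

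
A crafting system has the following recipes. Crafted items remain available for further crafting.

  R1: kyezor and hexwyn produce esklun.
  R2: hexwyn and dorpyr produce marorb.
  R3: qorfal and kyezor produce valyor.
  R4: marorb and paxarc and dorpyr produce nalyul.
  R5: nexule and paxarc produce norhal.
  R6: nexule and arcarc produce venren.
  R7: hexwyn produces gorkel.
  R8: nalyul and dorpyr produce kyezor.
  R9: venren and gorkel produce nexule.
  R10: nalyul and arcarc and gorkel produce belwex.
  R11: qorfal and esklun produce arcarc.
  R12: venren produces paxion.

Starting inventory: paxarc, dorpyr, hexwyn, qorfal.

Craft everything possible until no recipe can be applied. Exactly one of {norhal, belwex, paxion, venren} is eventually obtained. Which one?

belwex

Using R2, hexwyn and dorpyr make marorb.
Using R7, hexwyn makes gorkel.
Using R4, marorb, paxarc, and dorpyr make nalyul.
nalyul and dorpyr → kyezor (R8).
kyezor and hexwyn → esklun (R1).
qorfal and esklun → arcarc (R11).
Using R10, nalyul, arcarc, and gorkel make belwex.
paxion would need venren (R12), but venren is never obtained. norhal would need nexule and paxarc (R5), but nexule is never obtained. venren would need nexule and arcarc (R6), but nexule is never obtained.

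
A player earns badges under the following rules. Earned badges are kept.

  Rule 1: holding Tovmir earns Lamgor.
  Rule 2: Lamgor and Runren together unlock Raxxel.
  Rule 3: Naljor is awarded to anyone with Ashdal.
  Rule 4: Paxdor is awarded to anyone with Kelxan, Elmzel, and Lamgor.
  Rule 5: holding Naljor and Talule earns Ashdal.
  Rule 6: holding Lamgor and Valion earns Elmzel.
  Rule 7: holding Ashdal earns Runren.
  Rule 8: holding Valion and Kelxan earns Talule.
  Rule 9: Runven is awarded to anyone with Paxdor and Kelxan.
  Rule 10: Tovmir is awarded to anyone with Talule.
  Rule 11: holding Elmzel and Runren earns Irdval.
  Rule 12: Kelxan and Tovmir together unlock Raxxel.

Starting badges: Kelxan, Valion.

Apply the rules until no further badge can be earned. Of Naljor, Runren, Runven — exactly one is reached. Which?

With Valion and Kelxan, Talule is earned (Rule 8).
With Talule, Tovmir is earned (Rule 10).
With Tovmir, Lamgor is earned (Rule 1).
With Lamgor and Valion, Elmzel is earned (Rule 6).
With Kelxan, Elmzel, and Lamgor, Paxdor is earned (Rule 4).
With Paxdor and Kelxan, Runven is earned (Rule 9).
Naljor would need Ashdal (Rule 3), but Ashdal is never earned. Runren would need Ashdal (Rule 7), but Ashdal is never earned.

Runven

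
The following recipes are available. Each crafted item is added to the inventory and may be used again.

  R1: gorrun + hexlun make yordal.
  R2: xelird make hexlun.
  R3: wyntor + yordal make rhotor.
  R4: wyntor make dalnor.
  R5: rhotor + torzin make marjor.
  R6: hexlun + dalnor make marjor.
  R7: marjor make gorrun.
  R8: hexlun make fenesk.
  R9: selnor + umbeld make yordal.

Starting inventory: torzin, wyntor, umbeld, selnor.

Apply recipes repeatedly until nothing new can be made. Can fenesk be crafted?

fenesk would need hexlun (R8), but hexlun is never obtained.

No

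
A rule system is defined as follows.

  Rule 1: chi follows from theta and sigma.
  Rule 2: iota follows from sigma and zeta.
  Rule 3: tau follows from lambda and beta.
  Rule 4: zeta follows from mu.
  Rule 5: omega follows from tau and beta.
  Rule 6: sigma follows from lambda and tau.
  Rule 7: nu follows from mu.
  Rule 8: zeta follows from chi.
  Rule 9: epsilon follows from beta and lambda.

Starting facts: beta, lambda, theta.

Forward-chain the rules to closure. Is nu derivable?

nu would need mu (Rule 7), but mu is never established.

No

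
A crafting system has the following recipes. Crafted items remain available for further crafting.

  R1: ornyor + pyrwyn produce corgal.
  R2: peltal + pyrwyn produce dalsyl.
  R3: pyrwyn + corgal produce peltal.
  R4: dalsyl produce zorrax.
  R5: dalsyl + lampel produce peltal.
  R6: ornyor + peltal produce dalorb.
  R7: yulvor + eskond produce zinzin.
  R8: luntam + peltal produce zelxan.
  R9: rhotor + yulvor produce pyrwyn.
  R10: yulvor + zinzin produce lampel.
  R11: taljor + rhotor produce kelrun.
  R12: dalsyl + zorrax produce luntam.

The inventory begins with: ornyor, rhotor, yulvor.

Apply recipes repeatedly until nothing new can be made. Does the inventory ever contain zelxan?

rhotor + yulvor → pyrwyn (R9).
Using R1, ornyor and pyrwyn make corgal.
pyrwyn + corgal → peltal (R3).
peltal + pyrwyn → dalsyl (R2).
Using R4, dalsyl makes zorrax.
dalsyl + zorrax → luntam (R12).
luntam + peltal → zelxan (R8).

Yes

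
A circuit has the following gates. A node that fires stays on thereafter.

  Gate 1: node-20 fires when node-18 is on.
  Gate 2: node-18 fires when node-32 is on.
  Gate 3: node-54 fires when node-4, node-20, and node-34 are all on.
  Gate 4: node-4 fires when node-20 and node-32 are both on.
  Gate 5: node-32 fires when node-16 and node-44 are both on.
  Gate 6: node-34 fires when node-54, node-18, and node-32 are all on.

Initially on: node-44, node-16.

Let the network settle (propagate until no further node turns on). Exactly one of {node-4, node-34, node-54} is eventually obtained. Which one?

node-16 and node-44 are on, so node-32 fires (Gate 5).
Gate 2: node-32 on → node-18 on.
Gate 1: node-18 on → node-20 on.
node-20 and node-32 are on, so node-4 fires (Gate 4).
node-34 would need node-54, node-18, and node-32 (Gate 6), but node-54 never turns on. node-54 would need node-4, node-20, and node-34 (Gate 3), but node-34 never turns on.

node-4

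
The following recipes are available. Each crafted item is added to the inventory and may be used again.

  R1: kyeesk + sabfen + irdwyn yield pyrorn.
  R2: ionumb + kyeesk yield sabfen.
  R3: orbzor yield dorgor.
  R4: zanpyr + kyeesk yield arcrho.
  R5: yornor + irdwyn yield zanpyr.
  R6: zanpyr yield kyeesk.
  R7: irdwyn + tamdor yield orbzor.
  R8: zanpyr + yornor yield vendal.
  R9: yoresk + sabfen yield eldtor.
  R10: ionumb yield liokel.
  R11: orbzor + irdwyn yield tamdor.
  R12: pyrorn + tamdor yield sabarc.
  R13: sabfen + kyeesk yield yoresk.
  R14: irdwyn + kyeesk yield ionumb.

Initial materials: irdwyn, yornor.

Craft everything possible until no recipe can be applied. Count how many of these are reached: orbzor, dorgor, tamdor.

0

orbzor would need irdwyn and tamdor (R7), but tamdor is never obtained.
dorgor would need orbzor (R3), but orbzor is never obtained.
tamdor would need orbzor and irdwyn (R11), but orbzor is never obtained.
None of the 3 are reached.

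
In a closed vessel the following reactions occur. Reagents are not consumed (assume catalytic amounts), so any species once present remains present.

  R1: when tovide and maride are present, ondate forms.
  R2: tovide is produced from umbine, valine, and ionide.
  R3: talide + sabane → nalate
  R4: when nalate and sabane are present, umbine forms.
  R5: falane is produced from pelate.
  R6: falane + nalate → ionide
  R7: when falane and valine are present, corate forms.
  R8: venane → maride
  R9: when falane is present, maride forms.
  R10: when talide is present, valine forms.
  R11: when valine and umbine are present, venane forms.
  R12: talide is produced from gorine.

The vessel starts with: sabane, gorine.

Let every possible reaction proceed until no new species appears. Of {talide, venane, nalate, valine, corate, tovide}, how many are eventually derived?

gorine present → talide forms (R12).
talide and sabane present → nalate forms (R3).
talide present → valine forms (R10).
nalate and sabane present → umbine forms (R4).
valine and umbine present → venane forms (R11).
talide: reached.
venane: reached.
nalate: reached.
valine: reached.
corate would need falane and valine (R7), but falane never forms.
tovide would need umbine, valine, and ionide (R2), but ionide never forms.
Reached: talide, venane, nalate, and valine — 4 of the 6.

4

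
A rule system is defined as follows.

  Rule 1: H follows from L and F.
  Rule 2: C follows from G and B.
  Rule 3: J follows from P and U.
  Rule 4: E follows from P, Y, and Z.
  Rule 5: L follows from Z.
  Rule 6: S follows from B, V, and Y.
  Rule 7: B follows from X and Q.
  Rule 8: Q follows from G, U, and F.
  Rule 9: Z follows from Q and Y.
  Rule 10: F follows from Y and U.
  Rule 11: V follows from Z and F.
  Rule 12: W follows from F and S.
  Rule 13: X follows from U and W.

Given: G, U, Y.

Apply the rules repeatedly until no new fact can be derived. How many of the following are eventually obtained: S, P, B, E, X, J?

S would need B, V, and Y (Rule 6), but B is never established.
No rule produces P, and it is not given.
B would need X and Q (Rule 7), but X is never established.
E would need P, Y, and Z (Rule 4), but P is never established.
X would need U and W (Rule 13), but W is never established.
J would need P and U (Rule 3), but P is never established.
None of the 6 are reached.

0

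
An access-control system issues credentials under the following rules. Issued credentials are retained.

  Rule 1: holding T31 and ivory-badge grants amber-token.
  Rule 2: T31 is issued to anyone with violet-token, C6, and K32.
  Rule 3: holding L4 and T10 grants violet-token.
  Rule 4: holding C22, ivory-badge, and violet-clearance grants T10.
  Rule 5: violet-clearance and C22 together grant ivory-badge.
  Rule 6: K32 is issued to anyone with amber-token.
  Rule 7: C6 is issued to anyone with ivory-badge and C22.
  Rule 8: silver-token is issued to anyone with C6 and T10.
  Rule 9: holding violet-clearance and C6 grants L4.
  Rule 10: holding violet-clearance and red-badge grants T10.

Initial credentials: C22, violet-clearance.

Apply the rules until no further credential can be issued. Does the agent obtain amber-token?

No

amber-token would need T31 and ivory-badge (Rule 1), but T31 is never granted.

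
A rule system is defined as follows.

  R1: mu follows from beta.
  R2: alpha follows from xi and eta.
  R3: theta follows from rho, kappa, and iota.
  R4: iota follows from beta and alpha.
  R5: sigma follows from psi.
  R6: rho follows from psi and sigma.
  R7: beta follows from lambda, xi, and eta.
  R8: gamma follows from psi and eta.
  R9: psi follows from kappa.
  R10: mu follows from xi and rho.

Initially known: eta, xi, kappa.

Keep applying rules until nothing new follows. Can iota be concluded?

No

iota would need beta and alpha (R4), but beta is never established.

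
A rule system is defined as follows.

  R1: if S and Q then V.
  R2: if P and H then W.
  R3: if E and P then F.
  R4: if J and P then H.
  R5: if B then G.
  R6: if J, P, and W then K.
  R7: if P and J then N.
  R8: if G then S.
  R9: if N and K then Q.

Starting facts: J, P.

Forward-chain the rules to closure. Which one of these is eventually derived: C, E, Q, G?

Q

From P and J, R7 gives N.
From J and P, R4 gives H.
P and H hold, so W follows (R2).
From J, P, and W, R6 gives K.
N and K hold, so Q follows (R9).
No rule produces E, and it is not given. G would need B (R5), but B is never established. No rule produces C, and it is not given.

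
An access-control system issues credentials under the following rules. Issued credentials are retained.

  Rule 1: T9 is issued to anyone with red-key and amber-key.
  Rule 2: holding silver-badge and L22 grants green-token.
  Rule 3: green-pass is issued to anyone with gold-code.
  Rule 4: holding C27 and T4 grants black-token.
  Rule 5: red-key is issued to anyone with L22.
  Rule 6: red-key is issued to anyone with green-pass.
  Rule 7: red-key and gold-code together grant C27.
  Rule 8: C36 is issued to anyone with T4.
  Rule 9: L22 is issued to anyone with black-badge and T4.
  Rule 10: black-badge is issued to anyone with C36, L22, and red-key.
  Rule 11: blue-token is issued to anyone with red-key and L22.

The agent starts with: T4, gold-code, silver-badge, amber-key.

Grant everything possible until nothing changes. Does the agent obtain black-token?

Holding gold-code grants green-pass (Rule 3).
Holding green-pass grants red-key (Rule 6).
Holding red-key and gold-code grants C27 (Rule 7).
Holding C27 and T4 grants black-token (Rule 4).

Yes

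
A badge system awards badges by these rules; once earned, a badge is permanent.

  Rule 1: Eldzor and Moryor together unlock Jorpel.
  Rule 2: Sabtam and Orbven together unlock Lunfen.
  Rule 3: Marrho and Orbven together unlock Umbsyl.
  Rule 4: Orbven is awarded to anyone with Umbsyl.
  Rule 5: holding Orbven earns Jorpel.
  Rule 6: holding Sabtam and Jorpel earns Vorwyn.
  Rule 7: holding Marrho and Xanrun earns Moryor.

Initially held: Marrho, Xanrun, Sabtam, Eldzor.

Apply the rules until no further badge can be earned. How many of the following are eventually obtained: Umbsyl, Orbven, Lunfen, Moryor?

With Marrho and Xanrun, Moryor is earned (Rule 7).
Umbsyl would need Marrho and Orbven (Rule 3), but Orbven is never earned.
Orbven would need Umbsyl (Rule 4), but Umbsyl is never earned.
Lunfen would need Sabtam and Orbven (Rule 2), but Orbven is never earned.
Moryor: reached.
Reached: Moryor — 1 of the 4.

1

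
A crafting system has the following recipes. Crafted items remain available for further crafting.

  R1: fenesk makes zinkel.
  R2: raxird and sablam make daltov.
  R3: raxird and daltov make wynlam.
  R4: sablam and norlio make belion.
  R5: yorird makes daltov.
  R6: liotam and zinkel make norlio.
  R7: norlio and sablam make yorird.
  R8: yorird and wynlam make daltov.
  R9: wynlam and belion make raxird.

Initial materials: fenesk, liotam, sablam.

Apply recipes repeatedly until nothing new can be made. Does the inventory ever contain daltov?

Using R1, fenesk makes zinkel.
liotam and zinkel → norlio (R6).
Using R7, norlio and sablam make yorird.
yorird → daltov (R5).

Yes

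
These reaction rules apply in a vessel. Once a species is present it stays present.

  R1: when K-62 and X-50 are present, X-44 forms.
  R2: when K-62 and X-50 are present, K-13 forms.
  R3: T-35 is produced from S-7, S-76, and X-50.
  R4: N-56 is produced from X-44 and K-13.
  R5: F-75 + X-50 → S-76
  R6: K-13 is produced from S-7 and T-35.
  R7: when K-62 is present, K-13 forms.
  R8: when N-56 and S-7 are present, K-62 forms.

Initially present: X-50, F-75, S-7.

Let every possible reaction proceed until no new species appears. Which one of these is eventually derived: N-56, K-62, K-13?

F-75 and X-50 present → S-76 forms (R5).
S-7, S-76, and X-50 present → T-35 forms (R3).
S-7 and T-35 present → K-13 forms (R6).
N-56 would need X-44 and K-13 (R4), but X-44 never forms. K-62 would need N-56 and S-7 (R8), but N-56 never forms.

K-13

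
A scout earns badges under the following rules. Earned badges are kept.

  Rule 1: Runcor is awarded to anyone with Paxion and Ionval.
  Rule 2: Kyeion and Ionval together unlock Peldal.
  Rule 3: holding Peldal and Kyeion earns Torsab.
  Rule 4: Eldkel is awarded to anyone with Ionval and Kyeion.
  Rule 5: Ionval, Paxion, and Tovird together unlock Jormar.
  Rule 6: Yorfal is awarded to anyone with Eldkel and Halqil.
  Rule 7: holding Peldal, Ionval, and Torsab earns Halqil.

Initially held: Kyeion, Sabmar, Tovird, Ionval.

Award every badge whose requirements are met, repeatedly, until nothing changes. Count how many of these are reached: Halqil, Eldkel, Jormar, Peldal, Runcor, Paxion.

With Ionval and Kyeion, Eldkel is earned (Rule 4).
With Kyeion and Ionval, Peldal is earned (Rule 2).
With Peldal and Kyeion, Torsab is earned (Rule 3).
With Peldal, Ionval, and Torsab, Halqil is earned (Rule 7).
Halqil: reached.
Eldkel: reached.
Jormar would need Ionval, Paxion, and Tovird (Rule 5), but Paxion is never earned.
Peldal: reached.
Runcor would need Paxion and Ionval (Rule 1), but Paxion is never earned.
No rule produces Paxion, and it is not given.
Reached: Halqil, Eldkel, and Peldal — 3 of the 6.

3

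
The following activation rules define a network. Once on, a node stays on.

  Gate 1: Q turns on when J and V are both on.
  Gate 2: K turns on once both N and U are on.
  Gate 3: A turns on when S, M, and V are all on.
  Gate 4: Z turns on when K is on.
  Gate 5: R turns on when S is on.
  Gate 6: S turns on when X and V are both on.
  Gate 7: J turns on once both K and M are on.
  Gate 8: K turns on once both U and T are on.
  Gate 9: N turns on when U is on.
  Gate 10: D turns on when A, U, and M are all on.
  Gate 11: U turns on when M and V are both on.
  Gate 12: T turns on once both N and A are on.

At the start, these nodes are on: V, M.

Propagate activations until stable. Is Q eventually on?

Yes

Gate 11: M and V on → U on.
U is on, so N turns on (Gate 9).
N and U are on, so K turns on (Gate 2).
Gate 7: K and M on → J on.
J and V are on, so Q turns on (Gate 1).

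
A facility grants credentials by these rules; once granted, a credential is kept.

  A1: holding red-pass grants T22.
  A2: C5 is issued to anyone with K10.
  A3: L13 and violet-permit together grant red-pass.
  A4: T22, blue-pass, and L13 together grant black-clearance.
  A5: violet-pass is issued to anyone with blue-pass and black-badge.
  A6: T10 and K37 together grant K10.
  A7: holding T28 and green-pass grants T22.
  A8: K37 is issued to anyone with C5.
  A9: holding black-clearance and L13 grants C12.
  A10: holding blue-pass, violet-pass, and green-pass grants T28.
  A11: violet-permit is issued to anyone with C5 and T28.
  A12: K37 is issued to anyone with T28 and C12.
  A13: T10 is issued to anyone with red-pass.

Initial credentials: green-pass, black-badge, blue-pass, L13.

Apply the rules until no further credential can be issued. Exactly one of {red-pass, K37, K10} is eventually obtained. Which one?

K37

Holding blue-pass and black-badge grants violet-pass (A5).
Holding blue-pass, violet-pass, and green-pass grants T28 (A10).
Holding T28 and green-pass grants T22 (A7).
Holding T22, blue-pass, and L13 grants black-clearance (A4).
Holding black-clearance and L13 grants C12 (A9).
Holding T28 and C12 grants K37 (A12).
K10 would need T10 and K37 (A6), but T10 is never granted. red-pass would need L13 and violet-permit (A3), but violet-permit is never granted.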